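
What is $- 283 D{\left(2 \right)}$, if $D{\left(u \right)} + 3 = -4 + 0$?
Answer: $1981$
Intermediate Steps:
$D{\left(u \right)} = -7$ ($D{\left(u \right)} = -3 + \left(-4 + 0\right) = -3 - 4 = -7$)
$- 283 D{\left(2 \right)} = \left(-283\right) \left(-7\right) = 1981$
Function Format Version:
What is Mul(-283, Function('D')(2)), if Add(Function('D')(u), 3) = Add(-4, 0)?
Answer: 1981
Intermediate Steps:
Function('D')(u) = -7 (Function('D')(u) = Add(-3, Add(-4, 0)) = Add(-3, -4) = -7)
Mul(-283, Function('D')(2)) = Mul(-283, -7) = 1981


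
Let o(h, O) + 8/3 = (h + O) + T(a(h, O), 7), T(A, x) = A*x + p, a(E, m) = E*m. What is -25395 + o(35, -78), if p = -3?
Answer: -133661/3 ≈ -44554.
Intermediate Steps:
T(A, x) = -3 + A*x (T(A, x) = A*x - 3 = -3 + A*x)
o(h, O) = -17/3 + O + h + 7*O*h (o(h, O) = -8/3 + ((h + O) + (-3 + (h*O)*7)) = -8/3 + ((O + h) + (-3 + (O*h)*7)) = -8/3 + ((O + h) + (-3 + 7*O*h)) = -8/3 + (-3 + O + h + 7*O*h) = -17/3 + O + h + 7*O*h)
-25395 + o(35, -78) = -25395 + (-17/3 - 78 + 35 + 7*(-78)*35) = -25395 + (-17/3 - 78 + 35 - 19110) = -25395 - 57476/3 = -133661/3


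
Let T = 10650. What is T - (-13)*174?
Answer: 12912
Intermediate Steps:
T - (-13)*174 = 10650 - (-13)*174 = 10650 - 1*(-2262) = 10650 + 2262 = 12912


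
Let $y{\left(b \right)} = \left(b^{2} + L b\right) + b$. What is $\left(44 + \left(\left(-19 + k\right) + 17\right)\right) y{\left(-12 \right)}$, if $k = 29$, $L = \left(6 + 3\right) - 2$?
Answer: $3408$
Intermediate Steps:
$L = 7$ ($L = 9 - 2 = 7$)
$y{\left(b \right)} = b^{2} + 8 b$ ($y{\left(b \right)} = \left(b^{2} + 7 b\right) + b = b^{2} + 8 b$)
$\left(44 + \left(\left(-19 + k\right) + 17\right)\right) y{\left(-12 \right)} = \left(44 + \left(\left(-19 + 29\right) + 17\right)\right) \left(- 12 \left(8 - 12\right)\right) = \left(44 + \left(10 + 17\right)\right) \left(\left(-12\right) \left(-4\right)\right) = \left(44 + 27\right) 48 = 71 \cdot 48 = 3408$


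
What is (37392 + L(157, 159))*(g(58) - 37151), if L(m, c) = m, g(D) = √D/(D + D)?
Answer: -1394982899 + 37549*√58/116 ≈ -1.3950e+9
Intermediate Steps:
g(D) = 1/(2*√D) (g(D) = √D/((2*D)) = (1/(2*D))*√D = 1/(2*√D))
(37392 + L(157, 159))*(g(58) - 37151) = (37392 + 157)*(1/(2*√58) - 37151) = 37549*((√58/58)/2 - 37151) = 37549*(√58/116 - 37151) = 37549*(-37151 + √58/116) = -1394982899 + 37549*√58/116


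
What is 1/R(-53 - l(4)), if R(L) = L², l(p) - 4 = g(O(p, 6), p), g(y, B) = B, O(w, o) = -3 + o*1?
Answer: 1/3721 ≈ 0.00026874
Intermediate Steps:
O(w, o) = -3 + o
l(p) = 4 + p
1/R(-53 - l(4)) = 1/((-53 - (4 + 4))²) = 1/((-53 - 1*8)²) = 1/((-53 - 8)²) = 1/((-61)²) = 1/3721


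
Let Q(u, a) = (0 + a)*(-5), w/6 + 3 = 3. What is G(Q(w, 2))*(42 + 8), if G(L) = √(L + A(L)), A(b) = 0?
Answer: 50*I*√10 ≈ 158.11*I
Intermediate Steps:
w = 0 (w = -18 + 6*3 = -18 + 18 = 0)
Q(u, a) = -5*a (Q(u, a) = a*(-5) = -5*a)
G(L) = √L (G(L) = √(L + 0) = √L)
G(Q(w, 2))*(42 + 8) = √(-5*2)*(42 + 8) = √(-10)*50 = (I*√10)*50 = 50*I*√10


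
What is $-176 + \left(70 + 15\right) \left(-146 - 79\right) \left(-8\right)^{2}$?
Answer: $-1224176$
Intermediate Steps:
$-176 + \left(70 + 15\right) \left(-146 - 79\right) \left(-8\right)^{2} = -176 + 85 \left(-225\right) 64 = -176 - 1224000 = -1224176$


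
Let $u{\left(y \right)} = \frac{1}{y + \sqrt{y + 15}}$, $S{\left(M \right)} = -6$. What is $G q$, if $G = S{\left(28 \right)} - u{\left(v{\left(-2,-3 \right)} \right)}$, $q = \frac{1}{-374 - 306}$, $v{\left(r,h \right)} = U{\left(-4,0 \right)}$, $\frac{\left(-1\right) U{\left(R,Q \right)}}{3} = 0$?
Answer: $\frac{3}{340} + \frac{\sqrt{15}}{10200} \approx 0.0092032$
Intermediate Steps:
$U{\left(R,Q \right)} = 0$ ($U{\left(R,Q \right)} = \left(-3\right) 0 = 0$)
$v{\left(r,h \right)} = 0$
$u{\left(y \right)} = \frac{1}{y + \sqrt{15 + y}}$
$q = - \frac{1}{680}$ ($q = \frac{1}{-680} = - \frac{1}{680} \approx -0.0014706$)
$G = -6 - \frac{\sqrt{15}}{15}$ ($G = -6 - \frac{1}{0 + \sqrt{15 + 0}} = -6 - \frac{1}{0 + \sqrt{15}} = -6 - \frac{1}{\sqrt{15}} = -6 - \frac{\sqrt{15}}{15} \approx -6.2582$)
$G q = \left(-6 - \frac{\sqrt{15}}{15}\right) \left(- \frac{1}{680}\right) = \frac{3}{340} + \frac{\sqrt{15}}{10200}$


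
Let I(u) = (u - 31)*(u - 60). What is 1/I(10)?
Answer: 1/1050 ≈ 0.00095238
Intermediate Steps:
I(u) = (-60 + u)*(-31 + u) (I(u) = (-31 + u)*(-60 + u) = (-60 + u)*(-31 + u))
1/I(10) = 1/(1860 + 10**2 - 91*10) = 1/(1860 + 100 - 910) = 1/1050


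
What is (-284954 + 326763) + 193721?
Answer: 235530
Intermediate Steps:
(-284954 + 326763) + 193721 = 41809 + 193721 = 235530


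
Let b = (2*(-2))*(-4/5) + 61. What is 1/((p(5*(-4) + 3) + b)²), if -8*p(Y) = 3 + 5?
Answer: 25/99856 ≈ 0.00025036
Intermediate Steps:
p(Y) = -1 (p(Y) = -(3 + 5)/8 = -⅛*8 = -1)
b = 321/5 (b = -(-16)/5 + 61 = -4*(-⅘) + 61 = 16/5 + 61 = 321/5 ≈ 64.200)
1/((p(5*(-4) + 3) + b)²) = 1/((-1 + 321/5)²) = 1/((316/5)²) = 1/(99856/25) = 25/99856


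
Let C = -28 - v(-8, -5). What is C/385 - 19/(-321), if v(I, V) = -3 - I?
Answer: -298/11235 ≈ -0.026524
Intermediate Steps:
C = -33 (C = -28 - (-3 - 1*(-8)) = -28 - (-3 + 8) = -28 - 1*5 = -28 - 5 = -33)
C/385 - 19/(-321) = -33/385 - 19/(-321) = -33*1/385 - 19*(-1/321) = -3/35 + 19/321 = -298/11235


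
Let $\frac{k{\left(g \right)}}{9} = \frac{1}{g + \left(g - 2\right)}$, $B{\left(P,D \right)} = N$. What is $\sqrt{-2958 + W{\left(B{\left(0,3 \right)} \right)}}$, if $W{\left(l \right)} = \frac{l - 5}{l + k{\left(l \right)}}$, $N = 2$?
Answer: $\frac{2 i \sqrt{124995}}{13} \approx 54.392 i$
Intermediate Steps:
$B{\left(P,D \right)} = 2$
$k{\left(g \right)} = \frac{9}{-2 + 2 g}$ ($k{\left(g \right)} = \frac{9}{g + \left(g - 2\right)} = \frac{9}{g + \left(-2 + g\right)} = \frac{9}{-2 + 2 g}$)
$W{\left(l \right)} = \frac{-5 + l}{l + \frac{9}{2 \left(-1 + l\right)}}$ ($W{\left(l \right)} = \frac{l - 5}{l + \frac{9}{2 \left(-1 + l\right)}} = \frac{-5 + l}{l + \frac{9}{2 \left(-1 + l\right)}}$)
$\sqrt{-2958 + W{\left(B{\left(0,3 \right)} \right)}} = \sqrt{-2958 + \frac{2 \left(-1 + 2\right) \left(-5 + 2\right)}{9 + 2 \cdot 2 \left(-1 + 2\right)}} = \sqrt{-2958 + 2 \frac{1}{9 + 2 \cdot 2 \cdot 1} \cdot 1 \left(-3\right)} = \sqrt{-2958 + 2 \frac{1}{9 + 4} \cdot 1 \left(-3\right)} = \sqrt{-2958 + 2 \cdot \frac{1}{13} \cdot 1 \left(-3\right)} = \sqrt{-2958 - \frac{6}{13}} = \sqrt{- \frac{38460}{13}} = \frac{2 i \sqrt{124995}}{13}$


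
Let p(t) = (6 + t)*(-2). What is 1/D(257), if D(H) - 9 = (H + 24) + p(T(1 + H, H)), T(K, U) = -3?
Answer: 1/284 ≈ 0.0035211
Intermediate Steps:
p(t) = -12 - 2*t
D(H) = 27 + H (D(H) = 9 + ((H + 24) + (-12 - 2*(-3))) = 9 + ((24 + H) + (-12 + 6)) = 9 + ((24 + H) - 6) = 9 + (18 + H) = 27 + H)
1/D(257) = 1/(27 + 257) = 1/284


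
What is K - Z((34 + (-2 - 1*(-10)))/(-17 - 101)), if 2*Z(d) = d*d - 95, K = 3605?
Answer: 12714132/3481 ≈ 3652.4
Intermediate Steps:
Z(d) = -95/2 + d**2/2 (Z(d) = (d*d - 95)/2 = (d**2 - 95)/2 = (-95 + d**2)/2 = -95/2 + d**2/2)
K - Z((34 + (-2 - 1*(-10)))/(-17 - 101)) = 3605 - (-95/2 + ((34 + (-2 - 1*(-10)))/(-17 - 101))**2/2) = 3605 - (-95/2 + ((34 + (-2 + 10))/(-118))**2/2) = 3605 - (-95/2 + ((34 + 8)*(-1/118))**2/2) = 3605 - (-95/2 + (42*(-1/118))**2/2) = 3605 - (-95/2 + (-21/59)**2/2) = 3605 - (-95/2 + (1/2)*(441/3481)) = 3605 - (-95/2 + 441/6962) = 3605 - 1*(-165127/3481) = 3605 + 165127/3481 = 12714132/3481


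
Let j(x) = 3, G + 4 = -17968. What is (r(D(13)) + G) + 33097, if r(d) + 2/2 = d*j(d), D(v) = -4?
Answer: 15112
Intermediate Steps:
G = -17972 (G = -4 - 17968 = -17972)
r(d) = -1 + 3*d (r(d) = -1 + d*3 = -1 + 3*d)
(r(D(13)) + G) + 33097 = ((-1 + 3*(-4)) - 17972) + 33097 = ((-1 - 12) - 17972) + 33097 = (-13 - 17972) + 33097 = -17985 + 33097 = 15112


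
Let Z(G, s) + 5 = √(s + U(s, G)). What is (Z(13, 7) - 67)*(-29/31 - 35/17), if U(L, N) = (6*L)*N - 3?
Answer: 113616/527 - 7890*√22/527 ≈ 145.37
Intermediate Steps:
U(L, N) = -3 + 6*L*N (U(L, N) = 6*L*N - 3 = -3 + 6*L*N)
Z(G, s) = -5 + √(-3 + s + 6*G*s) (Z(G, s) = -5 + √(s + (-3 + 6*s*G)) = -5 + √(s + (-3 + 6*G*s)) = -5 + √(-3 + s + 6*G*s))
(Z(13, 7) - 67)*(-29/31 - 35/17) = ((-5 + √(-3 + 7 + 6*13*7)) - 67)*(-29/31 - 35/17) = ((-5 + √(-3 + 7 + 546)) - 67)*(-29*1/31 - 35*1/17) = ((-5 + √550) - 67)*(-29/31 - 35/17) = ((-5 + 5*√22) - 67)*(-1578/527) = (-72 + 5*√22)*(-1578/527) = 113616/527 - 7890*√22/527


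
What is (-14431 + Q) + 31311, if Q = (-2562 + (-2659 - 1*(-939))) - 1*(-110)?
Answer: 12708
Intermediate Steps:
Q = -4172 (Q = (-2562 + (-2659 + 939)) + 110 = (-2562 - 1720) + 110 = -4282 + 110 = -4172)
(-14431 + Q) + 31311 = (-14431 - 4172) + 31311 = -18603 + 31311 = 12708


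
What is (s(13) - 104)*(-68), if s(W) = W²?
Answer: -4420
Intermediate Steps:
(s(13) - 104)*(-68) = (13² - 104)*(-68) = (169 - 104)*(-68) = 65*(-68) = -4420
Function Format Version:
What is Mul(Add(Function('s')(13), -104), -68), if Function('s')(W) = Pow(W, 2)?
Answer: -4420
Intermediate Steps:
Mul(Add(Function('s')(13), -104), -68) = Mul(Add(Pow(13, 2), -104), -68) = Mul(Add(169, -104), -68) = Mul(65, -68) = -4420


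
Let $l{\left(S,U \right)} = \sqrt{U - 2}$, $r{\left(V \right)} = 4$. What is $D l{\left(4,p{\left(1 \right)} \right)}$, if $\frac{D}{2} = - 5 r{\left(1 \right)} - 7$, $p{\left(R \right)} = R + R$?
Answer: $0$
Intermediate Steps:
$p{\left(R \right)} = 2 R$
$D = -54$ ($D = 2 \left(\left(-5\right) 4 - 7\right) = 2 \left(-20 - 7\right) = 2 \left(-27\right) = -54$)
$l{\left(S,U \right)} = \sqrt{-2 + U}$
$D l{\left(4,p{\left(1 \right)} \right)} = - 54 \sqrt{-2 + 2 \cdot 1} = - 54 \sqrt{-2 + 2} = - 54 \sqrt{0} = \left(-54\right) 0 = 0$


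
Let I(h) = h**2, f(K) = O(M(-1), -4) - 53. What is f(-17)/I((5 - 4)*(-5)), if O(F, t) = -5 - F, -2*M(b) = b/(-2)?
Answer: -231/100 ≈ -2.3100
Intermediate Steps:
M(b) = b/4 (M(b) = -b/(2*(-2)) = -b*(-1)/(2*2) = -(-1)*b/4 = b/4)
f(K) = -231/4 (f(K) = (-5 - (-1)/4) - 53 = (-5 - 1*(-1/4)) - 53 = (-5 + 1/4) - 53 = -19/4 - 53 = -231/4)
f(-17)/I((5 - 4)*(-5)) = -231/4/((5 - 4)*(-5))**2 = -231/4/(1*(-5))**2 = -231/4/(-5)**2 = -231/4/25 = (1/25)*(-231/4) = -231/100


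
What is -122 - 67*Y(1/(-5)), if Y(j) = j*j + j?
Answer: -2782/25 ≈ -111.28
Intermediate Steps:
Y(j) = j + j² (Y(j) = j² + j = j + j²)
-122 - 67*Y(1/(-5)) = -122 - 67*(1 + 1/(-5))/(-5) = -122 - (-67)*(1 - ⅕)/5 = -122 - (-67)*4/(5*5) = -122 - 67*(-4/25) = -122 + 268/25 = -2782/25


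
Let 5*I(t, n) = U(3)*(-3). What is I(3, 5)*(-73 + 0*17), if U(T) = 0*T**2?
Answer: 0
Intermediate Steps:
U(T) = 0
I(t, n) = 0 (I(t, n) = (0*(-3))/5 = (1/5)*0 = 0)
I(3, 5)*(-73 + 0*17) = 0*(-73 + 0*17) = 0*(-73 + 0) = 0*(-73) = 0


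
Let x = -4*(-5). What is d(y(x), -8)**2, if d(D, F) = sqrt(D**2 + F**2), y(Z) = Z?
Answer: 464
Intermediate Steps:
x = 20
d(y(x), -8)**2 = (sqrt(20**2 + (-8)**2))**2 = (sqrt(400 + 64))**2 = (sqrt(464))**2 = (4*sqrt(29))**2 = 464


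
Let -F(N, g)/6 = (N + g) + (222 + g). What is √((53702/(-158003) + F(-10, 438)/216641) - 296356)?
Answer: 13*I*√2054657942464727543054918/34229927923 ≈ 544.39*I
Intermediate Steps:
F(N, g) = -1332 - 12*g - 6*N (F(N, g) = -6*((N + g) + (222 + g)) = -6*(222 + N + 2*g) = -1332 - 12*g - 6*N)
√((53702/(-158003) + F(-10, 438)/216641) - 296356) = √((53702/(-158003) + (-1332 - 12*438 - 6*(-10))/216641) - 296356) = √((53702*(-1/158003) + (-1332 - 5256 + 60)*(1/216641)) - 296356) = √((-53702/158003 - 6528*1/216641) - 296356) = √((-53702/158003 - 6528/216641) - 296356) = √(-12665498566/34229927923 - 296356) = √(-10144257185047154/34229927923) = 13*I*√2054657942464727543054918/34229927923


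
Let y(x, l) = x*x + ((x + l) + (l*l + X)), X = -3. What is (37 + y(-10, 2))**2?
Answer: 16900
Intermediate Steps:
y(x, l) = -3 + l + x + l**2 + x**2 (y(x, l) = x*x + ((x + l) + (l*l - 3)) = x**2 + ((l + x) + (l**2 - 3)) = x**2 + ((l + x) + (-3 + l**2)) = x**2 + (-3 + l + x + l**2) = -3 + l + x + l**2 + x**2)
(37 + y(-10, 2))**2 = (37 + (-3 + 2 - 10 + 2**2 + (-10)**2))**2 = (37 + (-3 + 2 - 10 + 4 + 100))**2 = (37 + 93)**2 = 130**2 = 16900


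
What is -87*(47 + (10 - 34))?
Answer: -2001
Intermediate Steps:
-87*(47 + (10 - 34)) = -87*(47 - 24) = -87*23 = -2001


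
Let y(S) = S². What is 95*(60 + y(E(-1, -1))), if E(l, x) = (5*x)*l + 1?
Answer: 9120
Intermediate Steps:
E(l, x) = 1 + 5*l*x (E(l, x) = 5*l*x + 1 = 1 + 5*l*x)
95*(60 + y(E(-1, -1))) = 95*(60 + (1 + 5*(-1)*(-1))²) = 95*(60 + (1 + 5)²) = 95*(60 + 6²) = 95*(60 + 36) = 95*96 = 9120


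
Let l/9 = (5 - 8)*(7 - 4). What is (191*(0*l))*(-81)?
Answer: 0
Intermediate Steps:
l = -81 (l = 9*((5 - 8)*(7 - 4)) = 9*(-3*3) = 9*(-9) = -81)
(191*(0*l))*(-81) = (191*(0*(-81)))*(-81) = (191*0)*(-81) = 0*(-81) = 0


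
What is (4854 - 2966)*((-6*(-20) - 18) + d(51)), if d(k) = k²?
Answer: 5103264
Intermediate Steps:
(4854 - 2966)*((-6*(-20) - 18) + d(51)) = (4854 - 2966)*((-6*(-20) - 18) + 51²) = 1888*((120 - 18) + 2601) = 1888*(102 + 2601) = 1888*2703 = 5103264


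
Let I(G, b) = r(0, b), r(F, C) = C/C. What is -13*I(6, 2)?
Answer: -13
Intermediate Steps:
r(F, C) = 1
I(G, b) = 1
-13*I(6, 2) = -13*1 = -13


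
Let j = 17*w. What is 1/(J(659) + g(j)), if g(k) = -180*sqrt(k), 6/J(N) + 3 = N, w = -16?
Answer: 328/316038758403 + 8606720*I*sqrt(17)/105346252801 ≈ 1.0378e-9 + 0.00033686*I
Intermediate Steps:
J(N) = 6/(-3 + N)
j = -272 (j = 17*(-16) = -272)
1/(J(659) + g(j)) = 1/(6/(-3 + 659) - 720*I*sqrt(17)) = 1/(6/656 - 720*I*sqrt(17)) = 1/(6*(1/656) - 720*I*sqrt(17)) = 1/(3/328 - 720*I*sqrt(17))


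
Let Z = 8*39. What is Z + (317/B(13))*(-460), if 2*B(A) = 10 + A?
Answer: -12368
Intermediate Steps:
B(A) = 5 + A/2 (B(A) = (10 + A)/2 = 5 + A/2)
Z = 312
Z + (317/B(13))*(-460) = 312 + (317/(5 + (1/2)*13))*(-460) = 312 + (317/(5 + 13/2))*(-460) = 312 + (317/(23/2))*(-460) = 312 + (317*(2/23))*(-460) = 312 + (634/23)*(-460) = 312 - 12680 = -12368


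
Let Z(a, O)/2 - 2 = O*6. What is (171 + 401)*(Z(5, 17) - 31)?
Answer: 101244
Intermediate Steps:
Z(a, O) = 4 + 12*O (Z(a, O) = 4 + 2*(O*6) = 4 + 2*(6*O) = 4 + 12*O)
(171 + 401)*(Z(5, 17) - 31) = (171 + 401)*((4 + 12*17) - 31) = 572*((4 + 204) - 31) = 572*(208 - 31) = 572*177 = 101244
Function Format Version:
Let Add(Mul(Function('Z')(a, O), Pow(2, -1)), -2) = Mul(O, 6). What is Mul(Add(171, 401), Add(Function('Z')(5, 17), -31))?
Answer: 101244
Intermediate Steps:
Function('Z')(a, O) = Add(4, Mul(12, O)) (Function('Z')(a, O) = Add(4, Mul(2, Mul(O, 6))) = Add(4, Mul(2, Mul(6, O))) = Add(4, Mul(12, O)))
Mul(Add(171, 401), Add(Function('Z')(5, 17), -31)) = Mul(Add(171, 401), Add(Add(4, Mul(12, 17)), -31)) = Mul(572, Add(Add(4, 204), -31)) = Mul(572, Add(208, -31)) = Mul(572, 177) = 101244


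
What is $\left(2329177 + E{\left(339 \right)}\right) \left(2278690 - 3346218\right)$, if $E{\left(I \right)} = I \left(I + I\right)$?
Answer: $-2731824435032$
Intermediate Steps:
$E{\left(I \right)} = 2 I^{2}$ ($E{\left(I \right)} = I 2 I = 2 I^{2}$)
$\left(2329177 + E{\left(339 \right)}\right) \left(2278690 - 3346218\right) = \left(2329177 + 2 \cdot 339^{2}\right) \left(2278690 - 3346218\right) = \left(2329177 + 2 \cdot 114921\right) \left(-1067528\right) = \left(2329177 + 229842\right) \left(-1067528\right) = 2559019 \left(-1067528\right) = -2731824435032$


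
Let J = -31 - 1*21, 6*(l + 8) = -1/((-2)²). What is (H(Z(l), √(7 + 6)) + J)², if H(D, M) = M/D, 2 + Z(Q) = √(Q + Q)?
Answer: 4*(312 + 3*√13 - 26*I*√579)²/(12 - I*√579)² ≈ 2741.0 + 75.396*I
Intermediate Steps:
l = -193/24 (l = -8 + (-1/((-2)²))/6 = -8 + (-1/4)/6 = -8 + (-1*¼)/6 = -8 + (⅙)*(-¼) = -8 - 1/24 = -193/24 ≈ -8.0417)
Z(Q) = -2 + √2*√Q (Z(Q) = -2 + √(Q + Q) = -2 + √(2*Q) = -2 + √2*√Q)
J = -52 (J = -31 - 21 = -52)
(H(Z(l), √(7 + 6)) + J)² = (√(7 + 6)/(-2 + √2*√(-193/24)) - 52)² = (√13/(-2 + √2*(I*√1158/12)) - 52)² = (√13/(-2 + I*√579/6) - 52)² = (-52 + √13/(-2 + I*√579/6))²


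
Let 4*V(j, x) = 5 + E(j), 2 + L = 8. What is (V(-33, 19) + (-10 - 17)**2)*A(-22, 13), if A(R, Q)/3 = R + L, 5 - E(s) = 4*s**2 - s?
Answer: 17556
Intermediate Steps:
E(s) = 5 + s - 4*s**2 (E(s) = 5 - (4*s**2 - s) = 5 - (-s + 4*s**2) = 5 + (s - 4*s**2) = 5 + s - 4*s**2)
L = 6 (L = -2 + 8 = 6)
V(j, x) = 5/2 - j**2 + j/4 (V(j, x) = (5 + (5 + j - 4*j**2))/4 = (10 + j - 4*j**2)/4 = 5/2 - j**2 + j/4)
A(R, Q) = 18 + 3*R (A(R, Q) = 3*(R + 6) = 3*(6 + R) = 18 + 3*R)
(V(-33, 19) + (-10 - 17)**2)*A(-22, 13) = ((5/2 - 1*(-33)**2 + (1/4)*(-33)) + (-10 - 17)**2)*(18 + 3*(-22)) = ((5/2 - 1*1089 - 33/4) + (-27)**2)*(18 - 66) = ((5/2 - 1089 - 33/4) + 729)*(-48) = (-4379/4 + 729)*(-48) = -1463/4*(-48) = 17556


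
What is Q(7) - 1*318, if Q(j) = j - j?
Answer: -318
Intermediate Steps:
Q(j) = 0
Q(7) - 1*318 = 0 - 1*318 = 0 - 318 = -318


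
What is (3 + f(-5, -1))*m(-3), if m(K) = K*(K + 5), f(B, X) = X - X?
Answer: -18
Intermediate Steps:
f(B, X) = 0
m(K) = K*(5 + K)
(3 + f(-5, -1))*m(-3) = (3 + 0)*(-3*(5 - 3)) = 3*(-3*2) = 3*(-6) = -18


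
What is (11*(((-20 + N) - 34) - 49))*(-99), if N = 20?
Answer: 90387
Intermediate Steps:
(11*(((-20 + N) - 34) - 49))*(-99) = (11*(((-20 + 20) - 34) - 49))*(-99) = (11*((0 - 34) - 49))*(-99) = (11*(-34 - 49))*(-99) = (11*(-83))*(-99) = -913*(-99) = 90387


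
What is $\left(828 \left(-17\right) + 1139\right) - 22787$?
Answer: $-35724$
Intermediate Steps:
$\left(828 \left(-17\right) + 1139\right) - 22787 = \left(-14076 + 1139\right) - 22787 = -12937 - 22787 = -35724$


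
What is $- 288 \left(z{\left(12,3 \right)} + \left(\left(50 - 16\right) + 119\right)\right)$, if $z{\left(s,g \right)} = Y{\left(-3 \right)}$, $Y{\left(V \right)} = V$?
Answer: $-43200$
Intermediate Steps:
$z{\left(s,g \right)} = -3$
$- 288 \left(z{\left(12,3 \right)} + \left(\left(50 - 16\right) + 119\right)\right) = - 288 \left(-3 + \left(\left(50 - 16\right) + 119\right)\right) = - 288 \left(-3 + \left(34 + 119\right)\right) = - 288 \left(-3 + 153\right) = \left(-288\right) 150 = -43200$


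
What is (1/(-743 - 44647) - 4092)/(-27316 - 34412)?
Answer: 185735881/2801833920 ≈ 0.066291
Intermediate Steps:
(1/(-743 - 44647) - 4092)/(-27316 - 34412) = (1/(-45390) - 4092)/(-61728) = (-1/45390 - 4092)*(-1/61728) = -185735881/45390*(-1/61728) = 185735881/2801833920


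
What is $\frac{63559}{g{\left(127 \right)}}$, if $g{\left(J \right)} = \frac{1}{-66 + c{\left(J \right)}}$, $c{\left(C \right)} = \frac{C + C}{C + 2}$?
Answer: $- \frac{524997340}{129} \approx -4.0697 \cdot 10^{6}$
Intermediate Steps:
$c{\left(C \right)} = \frac{2 C}{2 + C}$
$g{\left(J \right)} = \frac{1}{-66 + \frac{2 J}{2 + J}}$
$\frac{63559}{g{\left(127 \right)}} = \frac{63559}{\frac{1}{4} \frac{1}{-33 - 2032} \left(2 + 127\right)} = \frac{63559}{\frac{1}{4} \frac{1}{-33 - 2032} \cdot 129} = \frac{63559}{\frac{1}{4} \frac{1}{-2065} \cdot 129} = \frac{63559}{\frac{1}{4} \left(- \frac{1}{2065}\right) 129} = \frac{63559}{- \frac{129}{8260}} = 63559 \left(- \frac{8260}{129}\right) = - \frac{524997340}{129}$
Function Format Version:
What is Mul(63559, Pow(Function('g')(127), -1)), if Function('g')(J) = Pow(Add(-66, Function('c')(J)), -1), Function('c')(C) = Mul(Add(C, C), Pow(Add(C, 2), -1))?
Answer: Rational(-524997340, 129) ≈ -4.0697e+6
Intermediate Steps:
Function('c')(C) = Mul(2, C, Pow(Add(2, C), -1)) (Function('c')(C) = Mul(Mul(2, C), Pow(Add(2, C), -1)) = Mul(2, C, Pow(Add(2, C), -1)))
Function('g')(J) = Pow(Add(-66, Mul(2, J, Pow(Add(2, J), -1))), -1)
Mul(63559, Pow(Function('g')(127), -1)) = Mul(63559, Pow(Mul(Rational(1, 4), Pow(Add(-33, Mul(-16, 127)), -1), Add(2, 127)), -1)) = Mul(63559, Pow(Mul(Rational(1, 4), Pow(Add(-33, -2032), -1), 129), -1)) = Mul(63559, Pow(Mul(Rational(1, 4), Pow(-2065, -1), 129), -1)) = Mul(63559, Pow(Mul(Rational(1, 4), Rational(-1, 2065), 129), -1)) = Mul(63559, Pow(Rational(-129, 8260), -1)) = Mul(63559, Rational(-8260, 129)) = Rational(-524997340, 129)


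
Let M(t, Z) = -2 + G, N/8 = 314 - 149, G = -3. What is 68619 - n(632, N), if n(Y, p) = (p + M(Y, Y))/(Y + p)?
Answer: 133942973/1952 ≈ 68618.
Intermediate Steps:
N = 1320 (N = 8*(314 - 149) = 8*165 = 1320)
M(t, Z) = -5 (M(t, Z) = -2 - 3 = -5)
n(Y, p) = (-5 + p)/(Y + p) (n(Y, p) = (p - 5)/(Y + p) = (-5 + p)/(Y + p))
68619 - n(632, N) = 68619 - (-5 + 1320)/(632 + 1320) = 68619 - 1315/1952 = 133942973/1952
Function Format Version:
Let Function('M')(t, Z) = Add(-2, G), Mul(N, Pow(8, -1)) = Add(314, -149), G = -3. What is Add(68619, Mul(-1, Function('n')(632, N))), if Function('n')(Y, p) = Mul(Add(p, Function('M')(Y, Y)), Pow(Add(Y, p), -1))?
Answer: Rational(133942973, 1952) ≈ 68618.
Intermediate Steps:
N = 1320 (N = Mul(8, Add(314, -149)) = Mul(8, 165) = 1320)
Function('M')(t, Z) = -5 (Function('M')(t, Z) = Add(-2, -3) = -5)
Function('n')(Y, p) = Mul(Pow(Add(Y, p), -1), Add(-5, p)) (Function('n')(Y, p) = Mul(Add(p, -5), Pow(Add(Y, p), -1)) = Mul(Add(-5, p), Pow(Add(Y, p), -1)) = Mul(Pow(Add(Y, p), -1), Add(-5, p)))
Add(68619, Mul(-1, Function('n')(632, N))) = Add(68619, Mul(-1, Mul(Pow(Add(632, 1320), -1), Add(-5, 1320)))) = Add(68619, Mul(-1, Mul(Pow(1952, -1), 1315))) = Add(68619, Mul(-1, Mul(Rational(1, 1952), 1315))) = Add(68619, Mul(-1, Rational(1315, 1952))) = Add(68619, Rational(-1315, 1952)) = Rational(133942973, 1952)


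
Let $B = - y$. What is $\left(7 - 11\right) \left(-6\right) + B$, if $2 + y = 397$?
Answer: $-371$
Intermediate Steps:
$y = 395$ ($y = -2 + 397 = 395$)
$B = -395$ ($B = \left(-1\right) 395 = -395$)
$\left(7 - 11\right) \left(-6\right) + B = \left(7 - 11\right) \left(-6\right) - 395 = \left(-4\right) \left(-6\right) - 395 = 24 - 395 = -371$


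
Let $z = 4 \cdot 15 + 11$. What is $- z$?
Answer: $-71$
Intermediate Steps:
$z = 71$ ($z = 60 + 11 = 71$)
$- z = \left(-1\right) 71 = -71$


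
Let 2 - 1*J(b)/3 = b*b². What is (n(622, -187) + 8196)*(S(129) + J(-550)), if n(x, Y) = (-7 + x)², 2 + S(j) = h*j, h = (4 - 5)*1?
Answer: 192872333322375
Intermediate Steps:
h = -1 (h = -1*1 = -1)
J(b) = 6 - 3*b³ (J(b) = 6 - 3*b*b² = 6 - 3*b³)
S(j) = -2 - j
(n(622, -187) + 8196)*(S(129) + J(-550)) = ((-7 + 622)² + 8196)*((-2 - 1*129) + (6 - 3*(-550)³)) = (615² + 8196)*((-2 - 129) + (6 - 3*(-166375000))) = (378225 + 8196)*(-131 + (6 + 499125000)) = 386421*(-131 + 499125006) = 386421*499124875 = 192872333322375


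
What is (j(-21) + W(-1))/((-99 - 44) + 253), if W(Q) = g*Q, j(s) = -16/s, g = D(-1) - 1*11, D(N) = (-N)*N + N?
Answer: 289/2310 ≈ 0.12511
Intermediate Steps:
D(N) = N - N² (D(N) = -N² + N = N - N²)
g = -13 (g = -(1 - 1*(-1)) - 1*11 = -(1 + 1) - 11 = -1*2 - 11 = -2 - 11 = -13)
W(Q) = -13*Q
(j(-21) + W(-1))/((-99 - 44) + 253) = (-16/(-21) - 13*(-1))/((-99 - 44) + 253) = (-16*(-1/21) + 13)/(-143 + 253) = (16/21 + 13)/110 = (289/21)*(1/110) = 289/2310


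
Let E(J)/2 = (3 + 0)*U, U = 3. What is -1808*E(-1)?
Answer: -32544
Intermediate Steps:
E(J) = 18 (E(J) = 2*((3 + 0)*3) = 2*(3*3) = 2*9 = 18)
-1808*E(-1) = -1808*18 = -32544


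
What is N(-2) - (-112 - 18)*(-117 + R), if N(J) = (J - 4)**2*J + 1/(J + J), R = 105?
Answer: -6529/4 ≈ -1632.3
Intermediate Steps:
N(J) = 1/(2*J) + J*(-4 + J)**2 (N(J) = (-4 + J)**2*J + 1/(2*J) = J*(-4 + J)**2 + 1/(2*J) = 1/(2*J) + J*(-4 + J)**2)
N(-2) - (-112 - 18)*(-117 + R) = ((1/2)/(-2) - 2*(-4 - 2)**2) - (-112 - 18)*(-117 + 105) = ((1/2)*(-1/2) - 2*(-6)**2) - (-130)*(-12) = (-1/4 - 2*36) - 1*1560 = (-1/4 - 72) - 1560 = -289/4 - 1560 = -6529/4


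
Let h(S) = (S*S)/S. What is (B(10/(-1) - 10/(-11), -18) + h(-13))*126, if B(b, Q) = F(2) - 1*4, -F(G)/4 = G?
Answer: -3150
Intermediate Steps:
F(G) = -4*G
h(S) = S (h(S) = S²/S = S)
B(b, Q) = -12 (B(b, Q) = -4*2 - 1*4 = -8 - 4 = -12)
(B(10/(-1) - 10/(-11), -18) + h(-13))*126 = (-12 - 13)*126 = -25*126 = -3150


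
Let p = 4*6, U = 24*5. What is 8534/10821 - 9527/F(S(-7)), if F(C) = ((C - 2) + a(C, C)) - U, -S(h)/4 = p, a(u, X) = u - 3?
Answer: 105796945/3430257 ≈ 30.842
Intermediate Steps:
U = 120
a(u, X) = -3 + u
p = 24
S(h) = -96 (S(h) = -4*24 = -96)
F(C) = -125 + 2*C (F(C) = ((C - 2) + (-3 + C)) - 1*120 = ((-2 + C) + (-3 + C)) - 120 = (-5 + 2*C) - 120 = -125 + 2*C)
8534/10821 - 9527/F(S(-7)) = 8534/10821 - 9527/(-125 + 2*(-96)) = 8534*(1/10821) - 9527/(-125 - 192) = 8534/10821 - 9527/(-317) = 8534/10821 - 9527*(-1/317) = 8534/10821 + 9527/317 = 105796945/3430257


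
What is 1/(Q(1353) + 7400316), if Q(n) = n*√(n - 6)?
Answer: 224252/1659460941501 - 41*√1347/1659460941501 ≈ 1.3423e-7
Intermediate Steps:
Q(n) = n*√(-6 + n)
1/(Q(1353) + 7400316) = 1/(1353*√(-6 + 1353) + 7400316) = 1/(1353*√1347 + 7400316) = 1/(7400316 + 1353*√1347)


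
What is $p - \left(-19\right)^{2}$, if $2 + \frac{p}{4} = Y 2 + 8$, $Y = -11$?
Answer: $-425$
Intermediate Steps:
$p = -64$ ($p = -8 + 4 \left(\left(-11\right) 2 + 8\right) = -8 + 4 \left(-22 + 8\right) = -8 + 4 \left(-14\right) = -8 - 56 = -64$)
$p - \left(-19\right)^{2} = -64 - \left(-19\right)^{2} = -64 - 361 = -425$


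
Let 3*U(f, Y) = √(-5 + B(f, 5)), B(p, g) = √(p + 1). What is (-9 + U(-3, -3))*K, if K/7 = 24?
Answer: -1512 + 56*√(-5 + I*√2) ≈ -1494.5 + 126.44*I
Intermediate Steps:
K = 168 (K = 7*24 = 168)
B(p, g) = √(1 + p)
U(f, Y) = √(-5 + √(1 + f))/3
(-9 + U(-3, -3))*K = (-9 + √(-5 + √(1 - 3))/3)*168 = (-9 + √(-5 + √(-2))/3)*168 = (-9 + √(-5 + I*√2)/3)*168 = -1512 + 56*√(-5 + I*√2)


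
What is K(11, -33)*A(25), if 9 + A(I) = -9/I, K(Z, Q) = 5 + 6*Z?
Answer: -16614/25 ≈ -664.56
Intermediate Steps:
A(I) = -9 - 9/I
K(11, -33)*A(25) = (5 + 6*11)*(-9 - 9/25) = (5 + 66)*(-9 - 9*1/25) = 71*(-9 - 9/25) = 71*(-234/25) = -16614/25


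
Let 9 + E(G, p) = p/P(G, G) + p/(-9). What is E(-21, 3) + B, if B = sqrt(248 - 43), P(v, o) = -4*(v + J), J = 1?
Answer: -2231/240 + sqrt(205) ≈ 5.0220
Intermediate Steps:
P(v, o) = -4 - 4*v (P(v, o) = -4*(v + 1) = -4*(1 + v) = -4 - 4*v)
E(G, p) = -9 - p/9 + p/(-4 - 4*G) (E(G, p) = -9 + (p/(-4 - 4*G) + p/(-9)) = -9 + (p/(-4 - 4*G) + p*(-1/9)) = -9 + (p/(-4 - 4*G) - p/9) = -9 + (-p/9 + p/(-4 - 4*G)) = -9 - p/9 + p/(-4 - 4*G))
B = sqrt(205) ≈ 14.318
E(-21, 3) + B = (-1/4*3 + (1 - 21)*(-81 - 1*3)/9)/(1 - 21) + sqrt(205) = (-3/4 + (1/9)*(-20)*(-81 - 3))/(-20) + sqrt(205) = -(-3/4 + (1/9)*(-20)*(-84))/20 + sqrt(205) = -(-3/4 + 560/3)/20 + sqrt(205) = -1/20*2231/12 + sqrt(205) = -2231/240 + sqrt(205)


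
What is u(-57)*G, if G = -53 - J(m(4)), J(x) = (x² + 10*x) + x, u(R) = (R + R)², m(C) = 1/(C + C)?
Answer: -11309769/16 ≈ -7.0686e+5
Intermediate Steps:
m(C) = 1/(2*C)
u(R) = 4*R² (u(R) = (2*R)² = 4*R²)
J(x) = x² + 11*x
G = -3481/64 (G = -53 - (½)/4*(11 + (½)/4) = -53 - (½)*(¼)*(11 + (½)*(¼)) = -53 - (11 + ⅛)/8 = -53 - 89/(8*8) = -53 - 1*89/64 = -53 - 89/64 = -3481/64 ≈ -54.391)
u(-57)*G = (4*(-57)²)*(-3481/64) = (4*3249)*(-3481/64) = 12996*(-3481/64) = -11309769/16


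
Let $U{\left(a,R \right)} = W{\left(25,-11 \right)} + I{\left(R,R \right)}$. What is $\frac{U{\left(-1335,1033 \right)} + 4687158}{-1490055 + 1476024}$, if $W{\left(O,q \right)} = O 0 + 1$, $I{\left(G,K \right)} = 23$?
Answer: $- \frac{520798}{1559} \approx -334.06$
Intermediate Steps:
$W{\left(O,q \right)} = 1$ ($W{\left(O,q \right)} = 0 + 1 = 1$)
$U{\left(a,R \right)} = 24$ ($U{\left(a,R \right)} = 1 + 23 = 24$)
$\frac{U{\left(-1335,1033 \right)} + 4687158}{-1490055 + 1476024} = \frac{24 + 4687158}{-1490055 + 1476024} = \frac{4687182}{-14031} = 4687182 \left(- \frac{1}{14031}\right) = - \frac{520798}{1559}$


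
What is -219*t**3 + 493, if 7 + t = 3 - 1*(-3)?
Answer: 712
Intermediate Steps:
t = -1 (t = -7 + (3 - 1*(-3)) = -7 + (3 + 3) = -7 + 6 = -1)
-219*t**3 + 493 = -219*(-1)**3 + 493 = -219*(-1) + 493 = 219 + 493 = 712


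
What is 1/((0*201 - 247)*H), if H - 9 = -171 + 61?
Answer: 1/24947 ≈ 4.0085e-5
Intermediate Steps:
H = -101 (H = 9 + (-171 + 61) = 9 - 110 = -101)
1/((0*201 - 247)*H) = 1/((0*201 - 247)*(-101)) = 1/((0 - 247)*(-101)) = 1/(-247*(-101)) = 1/24947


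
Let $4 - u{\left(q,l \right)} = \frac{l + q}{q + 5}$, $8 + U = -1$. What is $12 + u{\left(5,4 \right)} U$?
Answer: $- \frac{159}{10} \approx -15.9$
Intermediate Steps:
$U = -9$ ($U = -8 - 1 = -9$)
$u{\left(q,l \right)} = 4 - \frac{l + q}{5 + q}$ ($u{\left(q,l \right)} = 4 - \frac{l + q}{q + 5} = 4 - \frac{l + q}{5 + q}$)
$12 + u{\left(5,4 \right)} U = 12 + \frac{20 - 4 + 3 \cdot 5}{5 + 5} \left(-9\right) = 12 + \frac{20 - 4 + 15}{10} \left(-9\right) = 12 + \frac{1}{10} \cdot 31 \left(-9\right) = 12 + \frac{31}{10} \left(-9\right) = 12 - \frac{279}{10} = - \frac{159}{10}$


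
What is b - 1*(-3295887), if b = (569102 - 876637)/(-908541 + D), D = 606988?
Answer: 993884920046/301553 ≈ 3.2959e+6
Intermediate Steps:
b = 307535/301553 (b = (569102 - 876637)/(-908541 + 606988) = -307535/(-301553) = -307535*(-1/301553) = 307535/301553 ≈ 1.0198)
b - 1*(-3295887) = 307535/301553 - 1*(-3295887) = 307535/301553 + 3295887 = 993884920046/301553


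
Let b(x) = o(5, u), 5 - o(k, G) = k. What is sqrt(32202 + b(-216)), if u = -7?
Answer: 3*sqrt(3578) ≈ 179.45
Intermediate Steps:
o(k, G) = 5 - k
b(x) = 0 (b(x) = 5 - 1*5 = 5 - 5 = 0)
sqrt(32202 + b(-216)) = sqrt(32202 + 0) = sqrt(32202) = 3*sqrt(3578)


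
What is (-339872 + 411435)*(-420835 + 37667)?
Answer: -27420651584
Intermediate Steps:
(-339872 + 411435)*(-420835 + 37667) = 71563*(-383168) = -27420651584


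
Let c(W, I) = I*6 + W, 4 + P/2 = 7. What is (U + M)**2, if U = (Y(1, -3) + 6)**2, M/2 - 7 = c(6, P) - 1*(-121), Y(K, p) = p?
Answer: 121801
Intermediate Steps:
P = 6 (P = -8 + 2*7 = -8 + 14 = 6)
c(W, I) = W + 6*I (c(W, I) = 6*I + W = W + 6*I)
M = 340 (M = 14 + 2*((6 + 6*6) - 1*(-121)) = 14 + 2*((6 + 36) + 121) = 14 + 2*(42 + 121) = 14 + 2*163 = 14 + 326 = 340)
U = 9 (U = (-3 + 6)**2 = 3**2 = 9)
(U + M)**2 = (9 + 340)**2 = 349**2 = 121801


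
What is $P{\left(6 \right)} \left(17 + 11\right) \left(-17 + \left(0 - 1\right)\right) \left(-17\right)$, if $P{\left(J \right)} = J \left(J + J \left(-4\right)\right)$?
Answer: $-925344$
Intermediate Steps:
$P{\left(J \right)} = - 3 J^{2}$ ($P{\left(J \right)} = J \left(J - 4 J\right) = J \left(- 3 J\right) = - 3 J^{2}$)
$P{\left(6 \right)} \left(17 + 11\right) \left(-17 + \left(0 - 1\right)\right) \left(-17\right) = - 3 \cdot 6^{2} \left(17 + 11\right) \left(-17 + \left(0 - 1\right)\right) \left(-17\right) = \left(-3\right) 36 \cdot 28 \left(-17 + \left(0 - 1\right)\right) \left(-17\right) = - 108 \cdot 28 \left(-17 - 1\right) \left(-17\right) = - 108 \cdot 28 \left(-18\right) \left(-17\right) = \left(-108\right) \left(-504\right) \left(-17\right) = 54432 \left(-17\right) = -925344$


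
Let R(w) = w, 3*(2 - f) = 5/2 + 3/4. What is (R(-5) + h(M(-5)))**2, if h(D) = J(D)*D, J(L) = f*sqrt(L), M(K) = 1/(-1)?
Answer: 3479/144 + 55*I/6 ≈ 24.16 + 9.1667*I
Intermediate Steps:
f = 11/12 (f = 2 - (5/2 + 3/4)/3 = 2 - 1/3*13/4 = 2 - 13/12 = 11/12 ≈ 0.91667)
M(K) = -1
J(L) = 11*sqrt(L)/12
h(D) = 11*D**(3/2)/12 (h(D) = (11*sqrt(D)/12)*D = 11*D**(3/2)/12)
(R(-5) + h(M(-5)))**2 = (-5 + 11*(-1)**(3/2)/12)**2 = (-5 + 11*(-I)/12)**2 = (-5 - 11*I/12)**2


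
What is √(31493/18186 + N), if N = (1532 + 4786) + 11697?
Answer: √121605804462/2598 ≈ 134.23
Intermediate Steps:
N = 18015 (N = 6318 + 11697 = 18015)
√(31493/18186 + N) = √(31493/18186 + 18015) = √(31493*(1/18186) + 18015) = √(4499/2598 + 18015) = √(46807469/2598) = √121605804462/2598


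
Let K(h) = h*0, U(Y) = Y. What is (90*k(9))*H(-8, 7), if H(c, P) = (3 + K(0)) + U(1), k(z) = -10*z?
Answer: -32400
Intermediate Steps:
K(h) = 0
H(c, P) = 4 (H(c, P) = (3 + 0) + 1 = 3 + 1 = 4)
(90*k(9))*H(-8, 7) = (90*(-10*9))*4 = (90*(-90))*4 = -8100*4 = -32400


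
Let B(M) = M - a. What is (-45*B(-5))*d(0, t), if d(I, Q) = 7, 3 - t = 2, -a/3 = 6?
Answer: -4095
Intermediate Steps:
a = -18 (a = -3*6 = -18)
t = 1 (t = 3 - 1*2 = 3 - 2 = 1)
B(M) = 18 + M (B(M) = M - 1*(-18) = M + 18 = 18 + M)
(-45*B(-5))*d(0, t) = -45*(18 - 5)*7 = -45*13*7 = -585*7 = -4095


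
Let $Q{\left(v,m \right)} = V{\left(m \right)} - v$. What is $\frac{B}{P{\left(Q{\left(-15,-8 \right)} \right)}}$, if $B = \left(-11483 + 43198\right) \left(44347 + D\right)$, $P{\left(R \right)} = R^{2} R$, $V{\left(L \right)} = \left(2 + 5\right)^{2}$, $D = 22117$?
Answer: $\frac{65872055}{8192} \approx 8041.0$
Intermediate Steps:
$V{\left(L \right)} = 49$ ($V{\left(L \right)} = 7^{2} = 49$)
$Q{\left(v,m \right)} = 49 - v$
$P{\left(R \right)} = R^{3}$
$B = 2107905760$ ($B = \left(-11483 + 43198\right) \left(44347 + 22117\right) = 31715 \cdot 66464 = 2107905760$)
$\frac{B}{P{\left(Q{\left(-15,-8 \right)} \right)}} = \frac{2107905760}{\left(49 - -15\right)^{3}} = \frac{2107905760}{\left(49 + 15\right)^{3}} = \frac{2107905760}{64^{3}} = \frac{2107905760}{262144} = 2107905760 \cdot \frac{1}{262144} = \frac{65872055}{8192}$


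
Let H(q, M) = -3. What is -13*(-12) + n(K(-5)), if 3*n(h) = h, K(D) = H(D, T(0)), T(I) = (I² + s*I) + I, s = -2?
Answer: 155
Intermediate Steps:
T(I) = I² - I (T(I) = (I² - 2*I) + I = I² - I)
K(D) = -3
n(h) = h/3
-13*(-12) + n(K(-5)) = -13*(-12) + (⅓)*(-3) = 156 - 1 = 155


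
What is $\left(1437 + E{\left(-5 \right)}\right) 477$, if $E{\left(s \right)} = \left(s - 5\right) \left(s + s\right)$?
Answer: $733149$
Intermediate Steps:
$E{\left(s \right)} = 2 s \left(-5 + s\right)$ ($E{\left(s \right)} = \left(-5 + s\right) 2 s = 2 s \left(-5 + s\right)$)
$\left(1437 + E{\left(-5 \right)}\right) 477 = \left(1437 + 2 \left(-5\right) \left(-5 - 5\right)\right) 477 = \left(1437 + 2 \left(-5\right) \left(-10\right)\right) 477 = \left(1437 + 100\right) 477 = 1537 \cdot 477 = 733149$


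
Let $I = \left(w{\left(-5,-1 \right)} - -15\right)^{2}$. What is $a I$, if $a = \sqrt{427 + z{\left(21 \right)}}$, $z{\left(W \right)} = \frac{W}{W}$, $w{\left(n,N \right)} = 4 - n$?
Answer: $1152 \sqrt{107} \approx 11916.0$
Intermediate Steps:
$z{\left(W \right)} = 1$
$a = 2 \sqrt{107}$ ($a = \sqrt{427 + 1} = \sqrt{428} = 2 \sqrt{107} \approx 20.688$)
$I = 576$ ($I = \left(\left(4 - -5\right) - -15\right)^{2} = \left(\left(4 + 5\right) + 15\right)^{2} = \left(9 + 15\right)^{2} = 24^{2} = 576$)
$a I = 2 \sqrt{107} \cdot 576 = 1152 \sqrt{107}$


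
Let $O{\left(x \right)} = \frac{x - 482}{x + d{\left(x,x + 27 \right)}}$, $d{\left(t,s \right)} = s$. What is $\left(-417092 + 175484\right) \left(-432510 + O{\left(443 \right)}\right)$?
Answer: $\frac{95406570283752}{913} \approx 1.045 \cdot 10^{11}$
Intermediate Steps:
$O{\left(x \right)} = \frac{-482 + x}{27 + 2 x}$ ($O{\left(x \right)} = \frac{x - 482}{x + \left(x + 27\right)} = \frac{-482 + x}{x + \left(27 + x\right)} = \frac{-482 + x}{27 + 2 x}$)
$\left(-417092 + 175484\right) \left(-432510 + O{\left(443 \right)}\right) = \left(-417092 + 175484\right) \left(-432510 + \frac{-482 + 443}{27 + 2 \cdot 443}\right) = - 241608 \left(-432510 + \frac{1}{27 + 886} \left(-39\right)\right) = - 241608 \left(-432510 + \frac{1}{913} \left(-39\right)\right) = - 241608 \left(-432510 - \frac{39}{913}\right) = \left(-241608\right) \left(- \frac{394881669}{913}\right) = \frac{95406570283752}{913}$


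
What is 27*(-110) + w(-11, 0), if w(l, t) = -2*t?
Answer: -2970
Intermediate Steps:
27*(-110) + w(-11, 0) = 27*(-110) - 2*0 = -2970 + 0 = -2970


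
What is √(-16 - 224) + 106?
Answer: 106 + 4*I*√15 ≈ 106.0 + 15.492*I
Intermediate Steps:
√(-16 - 224) + 106 = √(-240) + 106 = 4*I*√15 + 106 = 106 + 4*I*√15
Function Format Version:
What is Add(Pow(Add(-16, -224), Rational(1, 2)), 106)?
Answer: Add(106, Mul(4, I, Pow(15, Rational(1, 2)))) ≈ Add(106.00, Mul(15.492, I))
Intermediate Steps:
Add(Pow(Add(-16, -224), Rational(1, 2)), 106) = Add(Pow(-240, Rational(1, 2)), 106) = Add(Mul(4, I, Pow(15, Rational(1, 2))), 106) = Add(106, Mul(4, I, Pow(15, Rational(1, 2))))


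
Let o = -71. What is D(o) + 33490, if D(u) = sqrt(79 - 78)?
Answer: 33491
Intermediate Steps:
D(u) = 1 (D(u) = sqrt(1) = 1)
D(o) + 33490 = 1 + 33490 = 33491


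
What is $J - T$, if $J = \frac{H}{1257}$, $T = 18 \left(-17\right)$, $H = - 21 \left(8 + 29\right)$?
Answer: $\frac{127955}{419} \approx 305.38$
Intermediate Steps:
$H = -777$ ($H = \left(-21\right) 37 = -777$)
$T = -306$
$J = - \frac{259}{419}$ ($J = - \frac{777}{1257} = \left(-777\right) \frac{1}{1257} = - \frac{259}{419} \approx -0.61814$)
$J - T = - \frac{259}{419} - -306 = - \frac{259}{419} + 306 = \frac{127955}{419}$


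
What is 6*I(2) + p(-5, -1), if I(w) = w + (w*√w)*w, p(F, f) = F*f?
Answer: 17 + 24*√2 ≈ 50.941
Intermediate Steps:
I(w) = w + w^(5/2) (I(w) = w + w^(3/2)*w = w + w^(5/2))
6*I(2) + p(-5, -1) = 6*(2 + 2^(5/2)) - 5*(-1) = 6*(2 + 4*√2) + 5 = (12 + 24*√2) + 5 = 17 + 24*√2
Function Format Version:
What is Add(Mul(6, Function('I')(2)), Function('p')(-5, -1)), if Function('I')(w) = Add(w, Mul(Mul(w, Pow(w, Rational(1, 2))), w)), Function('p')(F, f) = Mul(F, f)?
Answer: Add(17, Mul(24, Pow(2, Rational(1, 2)))) ≈ 50.941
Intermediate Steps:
Function('I')(w) = Add(w, Pow(w, Rational(5, 2))) (Function('I')(w) = Add(w, Mul(Pow(w, Rational(3, 2)), w)) = Add(w, Pow(w, Rational(5, 2))))
Add(Mul(6, Function('I')(2)), Function('p')(-5, -1)) = Add(Mul(6, Add(2, Pow(2, Rational(5, 2)))), Mul(-5, -1)) = Add(Mul(6, Add(2, Mul(4, Pow(2, Rational(1, 2))))), 5) = Add(Add(12, Mul(24, Pow(2, Rational(1, 2)))), 5) = Add(17, Mul(24, Pow(2, Rational(1, 2))))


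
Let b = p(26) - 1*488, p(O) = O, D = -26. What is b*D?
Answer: 12012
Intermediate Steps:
b = -462 (b = 26 - 1*488 = 26 - 488 = -462)
b*D = -462*(-26) = 12012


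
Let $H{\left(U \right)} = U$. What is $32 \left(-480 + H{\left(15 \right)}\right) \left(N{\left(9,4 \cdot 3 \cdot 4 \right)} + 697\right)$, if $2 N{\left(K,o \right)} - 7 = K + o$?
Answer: $-10847520$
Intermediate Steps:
$N{\left(K,o \right)} = \frac{7}{2} + \frac{K}{2} + \frac{o}{2}$ ($N{\left(K,o \right)} = \frac{7}{2} + \frac{K + o}{2} = \frac{7}{2} + \left(\frac{K}{2} + \frac{o}{2}\right) = \frac{7}{2} + \frac{K}{2} + \frac{o}{2}$)
$32 \left(-480 + H{\left(15 \right)}\right) \left(N{\left(9,4 \cdot 3 \cdot 4 \right)} + 697\right) = 32 \left(-480 + 15\right) \left(\left(\frac{7}{2} + \frac{1}{2} \cdot 9 + \frac{4 \cdot 3 \cdot 4}{2}\right) + 697\right) = 32 \left(- 465 \left(\left(\frac{7}{2} + \frac{9}{2} + \frac{12 \cdot 4}{2}\right) + 697\right)\right) = 32 \left(- 465 \left(\left(\frac{7}{2} + \frac{9}{2} + \frac{1}{2} \cdot 48\right) + 697\right)\right) = 32 \left(- 465 \left(\left(\frac{7}{2} + \frac{9}{2} + 24\right) + 697\right)\right) = 32 \left(- 465 \left(32 + 697\right)\right) = 32 \left(\left(-465\right) 729\right) = 32 \left(-338985\right) = -10847520$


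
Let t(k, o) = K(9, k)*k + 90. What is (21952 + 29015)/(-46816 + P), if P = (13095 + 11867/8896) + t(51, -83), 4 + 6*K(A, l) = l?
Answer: -50378048/32846173 ≈ -1.5338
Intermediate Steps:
K(A, l) = -2/3 + l/6
t(k, o) = 90 + k*(-2/3 + k/6) (t(k, o) = (-2/3 + k/6)*k + 90 = k*(-2/3 + k/6) + 90 = 90 + k*(-2/3 + k/6))
P = 120859579/8896 (P = (13095 + 11867/8896) + (90 + (1/6)*51*(-4 + 51)) = (13095 + 11867*(1/8896)) + (90 + (1/6)*51*47) = (13095 + 11867/8896) + (90 + 799/2) = 116504987/8896 + 979/2 = 120859579/8896 ≈ 13586.)
(21952 + 29015)/(-46816 + P) = (21952 + 29015)/(-46816 + 120859579/8896) = 50967/(-295615557/8896) = 50967*(-8896/295615557) = -50378048/32846173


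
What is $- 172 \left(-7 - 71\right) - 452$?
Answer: $12964$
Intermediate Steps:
$- 172 \left(-7 - 71\right) - 452 = \left(-172\right) \left(-78\right) - 452 = 13416 - 452 = 12964$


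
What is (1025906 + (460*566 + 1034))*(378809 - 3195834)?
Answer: -3626356282500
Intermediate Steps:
(1025906 + (460*566 + 1034))*(378809 - 3195834) = (1025906 + (260360 + 1034))*(-2817025) = (1025906 + 261394)*(-2817025) = 1287300*(-2817025) = -3626356282500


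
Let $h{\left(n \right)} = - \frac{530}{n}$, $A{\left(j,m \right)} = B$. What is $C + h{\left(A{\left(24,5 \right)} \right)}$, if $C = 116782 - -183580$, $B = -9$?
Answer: $\frac{2703788}{9} \approx 3.0042 \cdot 10^{5}$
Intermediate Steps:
$A{\left(j,m \right)} = -9$
$C = 300362$ ($C = 116782 + 183580 = 300362$)
$C + h{\left(A{\left(24,5 \right)} \right)} = 300362 - \frac{530}{-9} = 300362 - - \frac{530}{9} = 300362 + \frac{530}{9} = \frac{2703788}{9}$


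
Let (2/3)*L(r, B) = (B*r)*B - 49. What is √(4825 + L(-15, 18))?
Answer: I*√10154/2 ≈ 50.384*I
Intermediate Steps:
L(r, B) = -147/2 + 3*r*B²/2 (L(r, B) = 3*((B*r)*B - 49)/2 = 3*(r*B² - 49)/2 = 3*(-49 + r*B²)/2 = -147/2 + 3*r*B²/2)
√(4825 + L(-15, 18)) = √(4825 + (-147/2 + (3/2)*(-15)*18²)) = √(4825 + (-147/2 + (3/2)*(-15)*324)) = √(4825 + (-147/2 - 7290)) = √(4825 - 14727/2) = √(-5077/2) = I*√10154/2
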